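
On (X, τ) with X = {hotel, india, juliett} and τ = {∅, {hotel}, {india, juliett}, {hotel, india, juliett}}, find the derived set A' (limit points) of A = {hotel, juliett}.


A' = {india}

For each x ∈ X, list the open sets U ∈ τ with x ∈ U, then check whether U ∩ (A ∖ {x}) ≠ ∅ for every such U.
  x = hotel: open {hotel} ∋ x has {hotel} ∩ (A ∖ {hotel}) = ∅, so x is NOT a limit point.
  x = india: opens ∋ x are {india, juliett}, {hotel, india, juliett}; each meets A ∖ {india}, so x IS a limit point.
  x = juliett: open {india, juliett} ∋ x has {india, juliett} ∩ (A ∖ {juliett}) = ∅, so x is NOT a limit point.
Collecting: A' = {india}.


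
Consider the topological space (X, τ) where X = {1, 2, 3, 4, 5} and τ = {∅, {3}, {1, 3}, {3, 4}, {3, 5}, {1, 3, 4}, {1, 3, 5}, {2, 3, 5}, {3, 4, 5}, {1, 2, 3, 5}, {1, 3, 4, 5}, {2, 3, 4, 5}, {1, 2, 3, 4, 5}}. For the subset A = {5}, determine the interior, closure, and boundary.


int(A) = ∅, cl(A) = {2, 5}, ∂A = {2, 5}.

Closed sets in (X, τ) are complements of opens:
  closed(X, τ) = {∅, {1}, {2}, {4}, {1, 2}, {1, 4}, {2, 4}, {2, 5}, {1, 2, 4}, {1, 2, 5}, {2, 4, 5}, {1, 2, 4, 5}, {1, 2, 3, 4, 5}}.
int(A) = ⋃ {U ∈ τ : U ⊆ A}. Opens contained in A: ∅.
Taking the union of these: int(A) = ∅.
cl(A) = ⋂ {C closed : A ⊆ C}. Closed sets containing A: {2, 5}, {1, 2, 5}, {2, 4, 5}, {1, 2, 4, 5}, {1, 2, 3, 4, 5}.
Intersecting these: cl(A) = {2, 5}.
∂A = cl(A) ∖ int(A) = {2, 5} ∖ ∅ = {2, 5}.


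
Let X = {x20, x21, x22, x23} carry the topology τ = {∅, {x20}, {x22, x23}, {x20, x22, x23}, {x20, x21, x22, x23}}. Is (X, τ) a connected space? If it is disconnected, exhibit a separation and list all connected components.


(X, τ) is connected.

Find clopen sets (U ∈ τ with X ∖ U ∈ τ):
  U = ∅, X ∖ U = {x20, x21, x22, x23} — both open, so U is clopen.
  U = {x20, x21, x22, x23}, X ∖ U = ∅ — both open, so U is clopen.
Only trivial clopens (∅ and X) exist, so (X, τ) is connected.
Compute connected components by grouping points that agree on all clopens:
  component: {x20, x21, x22, x23}


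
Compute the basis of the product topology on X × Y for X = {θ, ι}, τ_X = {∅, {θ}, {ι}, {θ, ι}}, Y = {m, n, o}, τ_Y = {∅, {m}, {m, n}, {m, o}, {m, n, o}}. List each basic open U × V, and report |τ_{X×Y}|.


Basis B = {∅ × ∅, {θ} × {m}, {ι} × {m}, {θ} × {m, n}, {θ} × {m, o}, {θ, ι} × {m}, {ι} × {m, n}, {ι} × {m, o}, {θ} × {m, n, o}, {ι} × {m, n, o}, {θ, ι} × {m, n}, {θ, ι} × {m, o}, {θ, ι} × {m, n, o}}; |τ_{X×Y}| = 25.

Enumerate products U × V with U ∈ τ_X, V ∈ τ_Y (deduplicated):
  ∅ × ∅ = {} (∅)
  {θ} × {m} = {(θ,m)}
  {ι} × {m} = {(ι,m)}
  {θ} × {m, n} = {(θ,m), (θ,n)}
  {θ} × {m, o} = {(θ,m), (θ,o)}
  {θ, ι} × {m} = {(θ,m), (ι,m)}
  {ι} × {m, n} = {(ι,m), (ι,n)}
  {ι} × {m, o} = {(ι,m), (ι,o)}
  {θ} × {m, n, o} = {(θ,m), (θ,n), (θ,o)}
  {ι} × {m, n, o} = {(ι,m), (ι,n), (ι,o)}
  {θ, ι} × {m, n} = {(θ,m), (θ,n), (ι,m), (ι,n)}
  {θ, ι} × {m, o} = {(θ,m), (θ,o), (ι,m), (ι,o)}
  {θ, ι} × {m, n, o} = {(θ,m), (θ,n), (θ,o), (ι,m), (ι,n), (ι,o)}
These 13 distinct sets form the basis B.
Close under arbitrary unions to get τ_{X×Y}; counting gives |τ_{X×Y}| = 25.


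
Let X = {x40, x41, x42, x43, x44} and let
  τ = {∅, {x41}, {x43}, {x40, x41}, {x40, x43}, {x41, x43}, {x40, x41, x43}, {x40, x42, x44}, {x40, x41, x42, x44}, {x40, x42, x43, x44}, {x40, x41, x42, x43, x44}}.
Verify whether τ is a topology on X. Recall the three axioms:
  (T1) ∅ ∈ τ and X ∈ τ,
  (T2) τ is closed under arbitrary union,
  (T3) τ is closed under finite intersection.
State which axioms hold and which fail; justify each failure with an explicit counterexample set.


τ is NOT a topology on X.

Axiom (T1): ∅ ∈ τ? Yes; X ∈ τ? Yes.
Axiom (T2/T3): check pairwise unions and intersections of members of τ.
Counterexample for (T3): {x40, x41} ∩ {x40, x43} = {x40} ∉ τ. Therefore τ is NOT a topology.


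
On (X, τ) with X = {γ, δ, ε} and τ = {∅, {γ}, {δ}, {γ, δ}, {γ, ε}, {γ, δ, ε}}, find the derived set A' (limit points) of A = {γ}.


A' = {ε}

For each x ∈ X, list the open sets U ∈ τ with x ∈ U, then check whether U ∩ (A ∖ {x}) ≠ ∅ for every such U.
  x = γ: open {γ} ∋ x has {γ} ∩ (A ∖ {γ}) = ∅, so x is NOT a limit point.
  x = δ: open {δ} ∋ x has {δ} ∩ (A ∖ {δ}) = ∅, so x is NOT a limit point.
  x = ε: opens ∋ x are {γ, ε}, {γ, δ, ε}; each meets A ∖ {ε}, so x IS a limit point.
Collecting: A' = {ε}.


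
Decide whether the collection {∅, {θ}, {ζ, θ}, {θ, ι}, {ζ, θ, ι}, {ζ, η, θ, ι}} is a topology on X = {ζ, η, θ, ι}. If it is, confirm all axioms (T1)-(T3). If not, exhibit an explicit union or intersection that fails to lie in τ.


τ IS a topology on X.

Axiom (T1): ∅ ∈ τ? Yes; X ∈ τ? Yes.
Axiom (T2/T3): check pairwise unions and intersections of members of τ.
All pairwise intersections and unions checked — each lies in τ. Therefore τ satisfies (T1), (T2), (T3): it IS a topology on X.


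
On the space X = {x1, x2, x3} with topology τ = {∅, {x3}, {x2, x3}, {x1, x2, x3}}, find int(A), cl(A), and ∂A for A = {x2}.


int(A) = ∅, cl(A) = {x1, x2}, ∂A = {x1, x2}.

Closed sets in (X, τ) are complements of opens:
  closed(X, τ) = {∅, {x1}, {x1, x2}, {x1, x2, x3}}.
int(A) = ⋃ {U ∈ τ : U ⊆ A}. Opens contained in A: ∅.
Taking the union of these: int(A) = ∅.
cl(A) = ⋂ {C closed : A ⊆ C}. Closed sets containing A: {x1, x2}, {x1, x2, x3}.
Intersecting these: cl(A) = {x1, x2}.
∂A = cl(A) ∖ int(A) = {x1, x2} ∖ ∅ = {x1, x2}.


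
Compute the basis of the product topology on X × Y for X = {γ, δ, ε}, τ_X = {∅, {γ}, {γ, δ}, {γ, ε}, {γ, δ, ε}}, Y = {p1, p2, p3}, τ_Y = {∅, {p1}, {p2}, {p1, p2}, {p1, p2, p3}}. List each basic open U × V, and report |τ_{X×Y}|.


Basis B = {∅ × ∅, {γ} × {p1}, {γ} × {p2}, {γ} × {p1, p2}, {γ, δ} × {p1}, {γ, ε} × {p1}, {γ, δ} × {p2}, {γ, ε} × {p2}, {γ} × {p1, p2, p3}, {γ, δ, ε} × {p1}, {γ, δ, ε} × {p2}, {γ, δ} × {p1, p2}, {γ, ε} × {p1, p2}, {γ, δ} × {p1, p2, p3}, {γ, ε} × {p1, p2, p3}, {γ, δ, ε} × {p1, p2}, {γ, δ, ε} × {p1, p2, p3}}; |τ_{X×Y}| = 50.

Enumerate products U × V with U ∈ τ_X, V ∈ τ_Y (deduplicated):
  ∅ × ∅ = {} (∅)
  {γ} × {p1} = {(γ,p1)}
  {γ} × {p2} = {(γ,p2)}
  {γ} × {p1, p2} = {(γ,p1), (γ,p2)}
  {γ, δ} × {p1} = {(γ,p1), (δ,p1)}
  {γ, ε} × {p1} = {(γ,p1), (ε,p1)}
  {γ, δ} × {p2} = {(γ,p2), (δ,p2)}
  {γ, ε} × {p2} = {(γ,p2), (ε,p2)}
  {γ} × {p1, p2, p3} = {(γ,p1), (γ,p2), (γ,p3)}
  {γ, δ, ε} × {p1} = {(γ,p1), (δ,p1), (ε,p1)}
  {γ, δ, ε} × {p2} = {(γ,p2), (δ,p2), (ε,p2)}
  {γ, δ} × {p1, p2} = {(γ,p1), (γ,p2), (δ,p1), (δ,p2)}
  {γ, ε} × {p1, p2} = {(γ,p1), (γ,p2), (ε,p1), (ε,p2)}
  {γ, δ} × {p1, p2, p3} = {(γ,p1), (γ,p2), (γ,p3), (δ,p1), (δ,p2), (δ,p3)}
  {γ, ε} × {p1, p2, p3} = {(γ,p1), (γ,p2), (γ,p3), (ε,p1), (ε,p2), (ε,p3)}
  {γ, δ, ε} × {p1, p2} = {(γ,p1), (γ,p2), (δ,p1), (δ,p2), (ε,p1), (ε,p2)}
  {γ, δ, ε} × {p1, p2, p3} = {(γ,p1), (γ,p2), (γ,p3), (δ,p1), (δ,p2), (δ,p3), (ε,p1), (ε,p2), (ε,p3)}
These 17 distinct sets form the basis B.
Close under arbitrary unions to get τ_{X×Y}; counting gives |τ_{X×Y}| = 50.


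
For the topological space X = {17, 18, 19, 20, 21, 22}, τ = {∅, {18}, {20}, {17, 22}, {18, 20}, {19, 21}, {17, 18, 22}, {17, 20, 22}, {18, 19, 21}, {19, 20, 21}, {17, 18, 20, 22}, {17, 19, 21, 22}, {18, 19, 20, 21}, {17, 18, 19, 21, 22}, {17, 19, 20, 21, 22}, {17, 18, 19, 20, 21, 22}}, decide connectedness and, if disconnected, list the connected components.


(X, τ) is disconnected; components = [{18}, {20}, {17, 22}, {19, 21}].

Find clopen sets (U ∈ τ with X ∖ U ∈ τ):
  U = ∅, X ∖ U = {17, 18, 19, 20, 21, 22} — both open, so U is clopen.
  U = {18}, X ∖ U = {17, 19, 20, 21, 22} — both open, so U is clopen.
  U = {20}, X ∖ U = {17, 18, 19, 21, 22} — both open, so U is clopen.
  U = {17, 22}, X ∖ U = {18, 19, 20, 21} — both open, so U is clopen.
  U = {18, 20}, X ∖ U = {17, 19, 21, 22} — both open, so U is clopen.
  U = {19, 21}, X ∖ U = {17, 18, 20, 22} — both open, so U is clopen.
  U = {17, 18, 22}, X ∖ U = {19, 20, 21} — both open, so U is clopen.
  U = {17, 20, 22}, X ∖ U = {18, 19, 21} — both open, so U is clopen.
  U = {18, 19, 21}, X ∖ U = {17, 20, 22} — both open, so U is clopen.
  U = {19, 20, 21}, X ∖ U = {17, 18, 22} — both open, so U is clopen.
  U = {17, 18, 20, 22}, X ∖ U = {19, 21} — both open, so U is clopen.
  U = {17, 19, 21, 22}, X ∖ U = {18, 20} — both open, so U is clopen.
  U = {18, 19, 20, 21}, X ∖ U = {17, 22} — both open, so U is clopen.
  U = {17, 18, 19, 21, 22}, X ∖ U = {20} — both open, so U is clopen.
  U = {17, 19, 20, 21, 22}, X ∖ U = {18} — both open, so U is clopen.
  U = {17, 18, 19, 20, 21, 22}, X ∖ U = ∅ — both open, so U is clopen.
Nontrivial clopen(s) exist: e.g. {18, 20}. So (X, τ) is disconnected.
Compute connected components by grouping points that agree on all clopens:
  component: {18}
  component: {20}
  component: {17, 22}
  component: {19, 21}


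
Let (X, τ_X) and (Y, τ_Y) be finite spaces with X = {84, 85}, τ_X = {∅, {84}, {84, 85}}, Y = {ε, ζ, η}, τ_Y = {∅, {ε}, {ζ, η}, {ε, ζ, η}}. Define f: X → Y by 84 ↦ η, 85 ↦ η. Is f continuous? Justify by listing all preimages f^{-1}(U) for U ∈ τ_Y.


f IS continuous.

Compute f^{-1}(U) for each U ∈ τ_Y:
  U = ∅: f^{-1}(U) = ∅ ∈ τ_X ✓.
  U = {ε}: f^{-1}(U) = ∅ ∈ τ_X ✓.
  U = {ζ, η}: f^{-1}(U) = {84, 85} ∈ τ_X ✓.
  U = {ε, ζ, η}: f^{-1}(U) = {84, 85} ∈ τ_X ✓.
Every preimage lies in τ_X, so f IS continuous.


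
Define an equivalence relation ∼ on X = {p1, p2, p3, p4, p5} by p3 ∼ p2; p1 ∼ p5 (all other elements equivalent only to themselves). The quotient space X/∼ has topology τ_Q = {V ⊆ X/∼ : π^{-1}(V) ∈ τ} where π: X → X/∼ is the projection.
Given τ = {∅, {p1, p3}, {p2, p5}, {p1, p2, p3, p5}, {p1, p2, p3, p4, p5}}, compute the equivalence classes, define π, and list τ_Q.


X/∼ = {[p1=p5], [p2=p3], [p4]}; |τ_Q| = 3.

Equivalence classes: [p1=p5], [p2=p3], [p4].
Quotient map π: X → X/∼ sends p1 ↦ [p1=p5], p2 ↦ [p2=p3], p3 ↦ [p2=p3], p4 ↦ [p4], p5 ↦ [p1=p5].
For each subset V ⊆ X/∼, compute π^{-1}(V) ⊆ X and check whether π^{-1}(V) ∈ τ. V is open in τ_Q iff π^{-1}(V) ∈ τ.
  V = {}: π^{-1}(V) = ∅ ∈ τ ✓.
  V = {[p1=p5]}: π^{-1}(V) = {p1, p5} ∉ τ ✗.
  V = {[p2=p3]}: π^{-1}(V) = {p2, p3} ∉ τ ✗.
  V = {[p1=p5], [p2=p3]}: π^{-1}(V) = {p1, p2, p3, p5} ∈ τ ✓.
  V = {[p4]}: π^{-1}(V) = {p4} ∉ τ ✗.
  V = {[p1=p5], [p4]}: π^{-1}(V) = {p1, p4, p5} ∉ τ ✗.
  V = {[p2=p3], [p4]}: π^{-1}(V) = {p2, p3, p4} ∉ τ ✗.
  V = {[p1=p5], [p2=p3], [p4]}: π^{-1}(V) = {p1, p2, p3, p4, p5} ∈ τ ✓.
Open sets in the quotient: τ_Q = {{}, {[p1=p5], [p2=p3]}, {[p1=p5], [p2=p3], [p4]}} (3 elements).


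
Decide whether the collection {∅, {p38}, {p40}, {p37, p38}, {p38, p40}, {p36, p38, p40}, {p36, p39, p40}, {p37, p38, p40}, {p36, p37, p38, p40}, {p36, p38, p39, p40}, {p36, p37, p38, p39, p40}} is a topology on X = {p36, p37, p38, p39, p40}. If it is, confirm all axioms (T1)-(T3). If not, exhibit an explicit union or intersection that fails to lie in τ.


τ is NOT a topology on X.

Axiom (T1): ∅ ∈ τ? Yes; X ∈ τ? Yes.
Axiom (T2/T3): check pairwise unions and intersections of members of τ.
Counterexample for (T3): {p36, p38, p40} ∩ {p36, p39, p40} = {p36, p40} ∉ τ. Therefore τ is NOT a topology.


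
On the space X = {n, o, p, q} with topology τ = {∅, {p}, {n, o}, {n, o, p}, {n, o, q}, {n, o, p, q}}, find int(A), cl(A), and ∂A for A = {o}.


int(A) = ∅, cl(A) = {n, o, q}, ∂A = {n, o, q}.

Closed sets in (X, τ) are complements of opens:
  closed(X, τ) = {∅, {p}, {q}, {p, q}, {n, o, q}, {n, o, p, q}}.
int(A) = ⋃ {U ∈ τ : U ⊆ A}. Opens contained in A: ∅.
Taking the union of these: int(A) = ∅.
cl(A) = ⋂ {C closed : A ⊆ C}. Closed sets containing A: {n, o, q}, {n, o, p, q}.
Intersecting these: cl(A) = {n, o, q}.
∂A = cl(A) ∖ int(A) = {n, o, q} ∖ ∅ = {n, o, q}.


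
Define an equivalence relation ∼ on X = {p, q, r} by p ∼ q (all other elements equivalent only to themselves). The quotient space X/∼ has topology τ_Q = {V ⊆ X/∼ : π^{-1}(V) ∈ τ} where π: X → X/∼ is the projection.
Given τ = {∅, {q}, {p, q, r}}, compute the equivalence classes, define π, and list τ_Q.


X/∼ = {[p=q], [r]}; |τ_Q| = 2.

Equivalence classes: [p=q], [r].
Quotient map π: X → X/∼ sends p ↦ [p=q], q ↦ [p=q], r ↦ [r].
For each subset V ⊆ X/∼, compute π^{-1}(V) ⊆ X and check whether π^{-1}(V) ∈ τ. V is open in τ_Q iff π^{-1}(V) ∈ τ.
  V = {}: π^{-1}(V) = ∅ ∈ τ ✓.
  V = {[p=q]}: π^{-1}(V) = {p, q} ∉ τ ✗.
  V = {[r]}: π^{-1}(V) = {r} ∉ τ ✗.
  V = {[p=q], [r]}: π^{-1}(V) = {p, q, r} ∈ τ ✓.
Open sets in the quotient: τ_Q = {{}, {[p=q], [r]}} (2 elements).


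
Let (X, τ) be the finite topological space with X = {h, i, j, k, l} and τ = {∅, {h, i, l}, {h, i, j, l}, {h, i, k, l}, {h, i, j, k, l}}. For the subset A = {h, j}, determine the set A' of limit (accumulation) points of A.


A' = {i, j, k, l}

For each x ∈ X, list the open sets U ∈ τ with x ∈ U, then check whether U ∩ (A ∖ {x}) ≠ ∅ for every such U.
  x = h: open {h, i, l} ∋ x has {h, i, l} ∩ (A ∖ {h}) = ∅, so x is NOT a limit point.
  x = i: opens ∋ x are {h, i, l}, {h, i, j, l}, {h, i, k, l}, {h, i, j, k, l}; each meets A ∖ {i}, so x IS a limit point.
  x = j: opens ∋ x are {h, i, j, l}, {h, i, j, k, l}; each meets A ∖ {j}, so x IS a limit point.
  x = k: opens ∋ x are {h, i, k, l}, {h, i, j, k, l}; each meets A ∖ {k}, so x IS a limit point.
  x = l: opens ∋ x are {h, i, l}, {h, i, j, l}, {h, i, k, l}, {h, i, j, k, l}; each meets A ∖ {l}, so x IS a limit point.
Collecting: A' = {i, j, k, l}.


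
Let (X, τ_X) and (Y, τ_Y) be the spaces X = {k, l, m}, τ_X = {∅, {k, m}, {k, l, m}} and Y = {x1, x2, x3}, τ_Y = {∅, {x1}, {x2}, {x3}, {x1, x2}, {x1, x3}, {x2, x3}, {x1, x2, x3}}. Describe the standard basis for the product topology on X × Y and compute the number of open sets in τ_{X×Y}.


Basis B = {∅ × ∅, {k, m} × {x1}, {k, m} × {x2}, {k, m} × {x3}, {k, l, m} × {x1}, {k, l, m} × {x2}, {k, l, m} × {x3}, {k, m} × {x1, x2}, {k, m} × {x1, x3}, {k, m} × {x2, x3}, {k, m} × {x1, x2, x3}, {k, l, m} × {x1, x2}, {k, l, m} × {x1, x3}, {k, l, m} × {x2, x3}, {k, l, m} × {x1, x2, x3}}; |τ_{X×Y}| = 27.

Enumerate products U × V with U ∈ τ_X, V ∈ τ_Y (deduplicated):
  ∅ × ∅ = {} (∅)
  {k, m} × {x1} = {(k,x1), (m,x1)}
  {k, m} × {x2} = {(k,x2), (m,x2)}
  {k, m} × {x3} = {(k,x3), (m,x3)}
  {k, l, m} × {x1} = {(k,x1), (l,x1), (m,x1)}
  {k, l, m} × {x2} = {(k,x2), (l,x2), (m,x2)}
  {k, l, m} × {x3} = {(k,x3), (l,x3), (m,x3)}
  {k, m} × {x1, x2} = {(k,x1), (k,x2), (m,x1), (m,x2)}
  {k, m} × {x1, x3} = {(k,x1), (k,x3), (m,x1), (m,x3)}
  {k, m} × {x2, x3} = {(k,x2), (k,x3), (m,x2), (m,x3)}
  {k, m} × {x1, x2, x3} = {(k,x1), (k,x2), (k,x3), (m,x1), (m,x2), (m,x3)}
  {k, l, m} × {x1, x2} = {(k,x1), (k,x2), (l,x1), (l,x2), (m,x1), (m,x2)}
  {k, l, m} × {x1, x3} = {(k,x1), (k,x3), (l,x1), (l,x3), (m,x1), (m,x3)}
  {k, l, m} × {x2, x3} = {(k,x2), (k,x3), (l,x2), (l,x3), (m,x2), (m,x3)}
  {k, l, m} × {x1, x2, x3} = {(k,x1), (k,x2), (k,x3), (l,x1), (l,x2), (l,x3), (m,x1), (m,x2), (m,x3)}
These 15 distinct sets form the basis B.
Close under arbitrary unions to get τ_{X×Y}; counting gives |τ_{X×Y}| = 27.


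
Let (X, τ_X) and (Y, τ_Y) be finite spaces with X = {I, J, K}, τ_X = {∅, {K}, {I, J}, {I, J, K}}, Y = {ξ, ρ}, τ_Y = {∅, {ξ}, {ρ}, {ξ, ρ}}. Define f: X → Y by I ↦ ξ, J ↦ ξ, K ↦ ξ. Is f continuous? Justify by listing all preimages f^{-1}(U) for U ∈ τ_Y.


f IS continuous.

Compute f^{-1}(U) for each U ∈ τ_Y:
  U = ∅: f^{-1}(U) = ∅ ∈ τ_X ✓.
  U = {ξ}: f^{-1}(U) = {I, J, K} ∈ τ_X ✓.
  U = {ρ}: f^{-1}(U) = ∅ ∈ τ_X ✓.
  U = {ξ, ρ}: f^{-1}(U) = {I, J, K} ∈ τ_X ✓.
Every preimage lies in τ_X, so f IS continuous.


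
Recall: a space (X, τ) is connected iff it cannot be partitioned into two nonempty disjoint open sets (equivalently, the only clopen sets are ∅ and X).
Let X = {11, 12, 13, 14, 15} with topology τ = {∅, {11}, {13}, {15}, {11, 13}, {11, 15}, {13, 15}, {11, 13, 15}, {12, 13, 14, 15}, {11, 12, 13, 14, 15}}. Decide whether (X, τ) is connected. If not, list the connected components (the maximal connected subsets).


(X, τ) is disconnected; components = [{11}, {12, 13, 14, 15}].

Find clopen sets (U ∈ τ with X ∖ U ∈ τ):
  U = ∅, X ∖ U = {11, 12, 13, 14, 15} — both open, so U is clopen.
  U = {11}, X ∖ U = {12, 13, 14, 15} — both open, so U is clopen.
  U = {12, 13, 14, 15}, X ∖ U = {11} — both open, so U is clopen.
  U = {11, 12, 13, 14, 15}, X ∖ U = ∅ — both open, so U is clopen.
Nontrivial clopen(s) exist: e.g. {11}. So (X, τ) is disconnected.
Compute connected components by grouping points that agree on all clopens:
  component: {11}
  component: {12, 13, 14, 15}


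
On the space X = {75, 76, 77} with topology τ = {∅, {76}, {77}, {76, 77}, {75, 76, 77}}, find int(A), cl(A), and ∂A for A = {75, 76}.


int(A) = {76}, cl(A) = {75, 76}, ∂A = {75}.

Closed sets in (X, τ) are complements of opens:
  closed(X, τ) = {∅, {75}, {75, 76}, {75, 77}, {75, 76, 77}}.
int(A) = ⋃ {U ∈ τ : U ⊆ A}. Opens contained in A: ∅, {76}.
Taking the union of these: int(A) = {76}.
cl(A) = ⋂ {C closed : A ⊆ C}. Closed sets containing A: {75, 76}, {75, 76, 77}.
Intersecting these: cl(A) = {75, 76}.
∂A = cl(A) ∖ int(A) = {75, 76} ∖ {76} = {75}.


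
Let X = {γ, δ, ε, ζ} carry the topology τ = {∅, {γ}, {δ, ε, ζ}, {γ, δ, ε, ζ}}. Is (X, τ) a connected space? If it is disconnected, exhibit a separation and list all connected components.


(X, τ) is disconnected; components = [{γ}, {δ, ε, ζ}].

Find clopen sets (U ∈ τ with X ∖ U ∈ τ):
  U = ∅, X ∖ U = {γ, δ, ε, ζ} — both open, so U is clopen.
  U = {γ}, X ∖ U = {δ, ε, ζ} — both open, so U is clopen.
  U = {δ, ε, ζ}, X ∖ U = {γ} — both open, so U is clopen.
  U = {γ, δ, ε, ζ}, X ∖ U = ∅ — both open, so U is clopen.
Nontrivial clopen(s) exist: e.g. {γ}. So (X, τ) is disconnected.
Compute connected components by grouping points that agree on all clopens:
  component: {γ}
  component: {δ, ε, ζ}


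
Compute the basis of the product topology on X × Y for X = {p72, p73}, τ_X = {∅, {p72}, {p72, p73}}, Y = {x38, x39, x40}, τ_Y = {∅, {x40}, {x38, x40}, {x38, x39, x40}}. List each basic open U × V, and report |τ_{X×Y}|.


Basis B = {∅ × ∅, {p72} × {x40}, {p72} × {x38, x40}, {p72, p73} × {x40}, {p72} × {x38, x39, x40}, {p72, p73} × {x38, x40}, {p72, p73} × {x38, x39, x40}}; |τ_{X×Y}| = 10.

Enumerate products U × V with U ∈ τ_X, V ∈ τ_Y (deduplicated):
  ∅ × ∅ = {} (∅)
  {p72} × {x40} = {(p72,x40)}
  {p72} × {x38, x40} = {(p72,x38), (p72,x40)}
  {p72, p73} × {x40} = {(p72,x40), (p73,x40)}
  {p72} × {x38, x39, x40} = {(p72,x38), (p72,x39), (p72,x40)}
  {p72, p73} × {x38, x40} = {(p72,x38), (p72,x40), (p73,x38), (p73,x40)}
  {p72, p73} × {x38, x39, x40} = {(p72,x38), (p72,x39), (p72,x40), (p73,x38), (p73,x39), (p73,x40)}
These 7 distinct sets form the basis B.
Close under arbitrary unions to get τ_{X×Y}; counting gives |τ_{X×Y}| = 10.


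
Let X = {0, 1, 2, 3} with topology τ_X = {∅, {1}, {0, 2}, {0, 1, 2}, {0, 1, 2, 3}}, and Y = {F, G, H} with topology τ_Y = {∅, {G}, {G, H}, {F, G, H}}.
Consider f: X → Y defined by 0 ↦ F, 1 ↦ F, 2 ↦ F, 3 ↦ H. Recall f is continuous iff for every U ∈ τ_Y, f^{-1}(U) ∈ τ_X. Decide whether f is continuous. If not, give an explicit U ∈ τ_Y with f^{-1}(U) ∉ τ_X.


f is NOT continuous.

Compute f^{-1}(U) for each U ∈ τ_Y:
  U = ∅: f^{-1}(U) = ∅ ∈ τ_X ✓.
  U = {G}: f^{-1}(U) = ∅ ∈ τ_X ✓.
  U = {G, H}: f^{-1}(U) = {3} ∉ τ_X ✗.
  U = {F, G, H}: f^{-1}(U) = {0, 1, 2, 3} ∈ τ_X ✓.
Found U = {G, H} with f^{-1}(U) = {3} not in τ_X. Therefore f is NOT continuous.


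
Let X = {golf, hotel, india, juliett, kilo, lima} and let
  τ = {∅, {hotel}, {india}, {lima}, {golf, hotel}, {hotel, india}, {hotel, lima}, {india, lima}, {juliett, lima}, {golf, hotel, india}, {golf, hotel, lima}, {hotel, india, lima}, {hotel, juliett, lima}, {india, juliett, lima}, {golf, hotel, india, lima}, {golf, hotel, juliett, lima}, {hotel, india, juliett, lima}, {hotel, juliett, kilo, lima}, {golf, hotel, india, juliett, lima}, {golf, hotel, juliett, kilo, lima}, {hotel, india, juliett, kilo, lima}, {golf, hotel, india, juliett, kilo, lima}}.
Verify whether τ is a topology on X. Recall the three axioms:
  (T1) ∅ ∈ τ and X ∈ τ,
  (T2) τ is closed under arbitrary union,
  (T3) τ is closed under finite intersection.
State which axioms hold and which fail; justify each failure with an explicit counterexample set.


τ IS a topology on X.

Axiom (T1): ∅ ∈ τ? Yes; X ∈ τ? Yes.
Axiom (T2/T3): check pairwise unions and intersections of members of τ.
All pairwise intersections and unions checked — each lies in τ. Therefore τ satisfies (T1), (T2), (T3): it IS a topology on X.


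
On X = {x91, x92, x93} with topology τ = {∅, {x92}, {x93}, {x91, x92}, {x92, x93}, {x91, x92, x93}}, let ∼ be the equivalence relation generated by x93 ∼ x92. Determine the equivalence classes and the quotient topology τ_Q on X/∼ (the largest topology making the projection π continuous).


X/∼ = {[x91], [x92=x93]}; |τ_Q| = 3.

Equivalence classes: [x91], [x92=x93].
Quotient map π: X → X/∼ sends x91 ↦ [x91], x92 ↦ [x92=x93], x93 ↦ [x92=x93].
For each subset V ⊆ X/∼, compute π^{-1}(V) ⊆ X and check whether π^{-1}(V) ∈ τ. V is open in τ_Q iff π^{-1}(V) ∈ τ.
  V = {}: π^{-1}(V) = ∅ ∈ τ ✓.
  V = {[x91]}: π^{-1}(V) = {x91} ∉ τ ✗.
  V = {[x92=x93]}: π^{-1}(V) = {x92, x93} ∈ τ ✓.
  V = {[x91], [x92=x93]}: π^{-1}(V) = {x91, x92, x93} ∈ τ ✓.
Open sets in the quotient: τ_Q = {{}, {[x92=x93]}, {[x91], [x92=x93]}} (3 elements).


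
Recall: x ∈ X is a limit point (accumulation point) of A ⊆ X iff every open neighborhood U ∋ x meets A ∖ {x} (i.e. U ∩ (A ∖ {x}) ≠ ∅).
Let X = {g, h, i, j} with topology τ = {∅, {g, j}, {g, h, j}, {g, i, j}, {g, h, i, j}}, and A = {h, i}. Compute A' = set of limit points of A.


A' = ∅

For each x ∈ X, list the open sets U ∈ τ with x ∈ U, then check whether U ∩ (A ∖ {x}) ≠ ∅ for every such U.
  x = g: open {g, j} ∋ x has {g, j} ∩ (A ∖ {g}) = ∅, so x is NOT a limit point.
  x = h: open {g, h, j} ∋ x has {g, h, j} ∩ (A ∖ {h}) = ∅, so x is NOT a limit point.
  x = i: open {g, i, j} ∋ x has {g, i, j} ∩ (A ∖ {i}) = ∅, so x is NOT a limit point.
  x = j: open {g, j} ∋ x has {g, j} ∩ (A ∖ {j}) = ∅, so x is NOT a limit point.
Collecting: A' = ∅.


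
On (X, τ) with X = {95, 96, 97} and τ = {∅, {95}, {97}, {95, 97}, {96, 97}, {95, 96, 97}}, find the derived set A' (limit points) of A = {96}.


A' = ∅

For each x ∈ X, list the open sets U ∈ τ with x ∈ U, then check whether U ∩ (A ∖ {x}) ≠ ∅ for every such U.
  x = 95: open {95} ∋ x has {95} ∩ (A ∖ {95}) = ∅, so x is NOT a limit point.
  x = 96: open {96, 97} ∋ x has {96, 97} ∩ (A ∖ {96}) = ∅, so x is NOT a limit point.
  x = 97: open {97} ∋ x has {97} ∩ (A ∖ {97}) = ∅, so x is NOT a limit point.
Collecting: A' = ∅.


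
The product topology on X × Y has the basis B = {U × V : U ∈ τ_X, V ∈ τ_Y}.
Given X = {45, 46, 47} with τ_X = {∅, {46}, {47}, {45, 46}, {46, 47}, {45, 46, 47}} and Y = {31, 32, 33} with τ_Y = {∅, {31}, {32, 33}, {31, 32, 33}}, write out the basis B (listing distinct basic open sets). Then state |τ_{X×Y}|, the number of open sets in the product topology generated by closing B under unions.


Basis B = {∅ × ∅, {46} × {31}, {47} × {31}, {45, 46} × {31}, {46, 47} × {31}, {46} × {32, 33}, {47} × {32, 33}, {45, 46, 47} × {31}, {46} × {31, 32, 33}, {47} × {31, 32, 33}, {45, 46} × {32, 33}, {46, 47} × {32, 33}, {45, 46} × {31, 32, 33}, {45, 46, 47} × {32, 33}, {46, 47} × {31, 32, 33}, {45, 46, 47} × {31, 32, 33}}; |τ_{X×Y}| = 36.

Enumerate products U × V with U ∈ τ_X, V ∈ τ_Y (deduplicated):
  ∅ × ∅ = {} (∅)
  {46} × {31} = {(46,31)}
  {47} × {31} = {(47,31)}
  {45, 46} × {31} = {(45,31), (46,31)}
  {46, 47} × {31} = {(46,31), (47,31)}
  {46} × {32, 33} = {(46,32), (46,33)}
  {47} × {32, 33} = {(47,32), (47,33)}
  {45, 46, 47} × {31} = {(45,31), (46,31), (47,31)}
  {46} × {31, 32, 33} = {(46,31), (46,32), (46,33)}
  {47} × {31, 32, 33} = {(47,31), (47,32), (47,33)}
  {45, 46} × {32, 33} = {(45,32), (45,33), (46,32), (46,33)}
  {46, 47} × {32, 33} = {(46,32), (46,33), (47,32), (47,33)}
  {45, 46} × {31, 32, 33} = {(45,31), (45,32), (45,33), (46,31), (46,32), (46,33)}
  {45, 46, 47} × {32, 33} = {(45,32), (45,33), (46,32), (46,33), (47,32), (47,33)}
  {46, 47} × {31, 32, 33} = {(46,31), (46,32), (46,33), (47,31), (47,32), (47,33)}
  {45, 46, 47} × {31, 32, 33} = {(45,31), (45,32), (45,33), (46,31), (46,32), (46,33), (47,31), (47,32), (47,33)}
These 16 distinct sets form the basis B.
Close under arbitrary unions to get τ_{X×Y}; counting gives |τ_{X×Y}| = 36.


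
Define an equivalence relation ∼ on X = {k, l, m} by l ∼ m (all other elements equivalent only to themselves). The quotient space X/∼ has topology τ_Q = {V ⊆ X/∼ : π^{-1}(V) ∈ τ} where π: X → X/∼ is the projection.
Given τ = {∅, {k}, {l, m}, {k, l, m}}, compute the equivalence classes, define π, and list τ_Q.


X/∼ = {[k], [l=m]}; |τ_Q| = 4.

Equivalence classes: [k], [l=m].
Quotient map π: X → X/∼ sends k ↦ [k], l ↦ [l=m], m ↦ [l=m].
For each subset V ⊆ X/∼, compute π^{-1}(V) ⊆ X and check whether π^{-1}(V) ∈ τ. V is open in τ_Q iff π^{-1}(V) ∈ τ.
  V = {}: π^{-1}(V) = ∅ ∈ τ ✓.
  V = {[k]}: π^{-1}(V) = {k} ∈ τ ✓.
  V = {[l=m]}: π^{-1}(V) = {l, m} ∈ τ ✓.
  V = {[k], [l=m]}: π^{-1}(V) = {k, l, m} ∈ τ ✓.
Open sets in the quotient: τ_Q = {{}, {[k]}, {[l=m]}, {[k], [l=m]}} (4 elements).


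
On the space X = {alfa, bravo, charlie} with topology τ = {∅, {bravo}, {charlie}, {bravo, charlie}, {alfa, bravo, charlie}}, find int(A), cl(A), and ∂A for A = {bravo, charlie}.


int(A) = {bravo, charlie}, cl(A) = {alfa, bravo, charlie}, ∂A = {alfa}.

Closed sets in (X, τ) are complements of opens:
  closed(X, τ) = {∅, {alfa}, {alfa, bravo}, {alfa, charlie}, {alfa, bravo, charlie}}.
int(A) = ⋃ {U ∈ τ : U ⊆ A}. Opens contained in A: ∅, {bravo}, {charlie}, {bravo, charlie}.
Taking the union of these: int(A) = {bravo, charlie}.
cl(A) = ⋂ {C closed : A ⊆ C}. Closed sets containing A: {alfa, bravo, charlie}.
Intersecting these: cl(A) = {alfa, bravo, charlie}.
∂A = cl(A) ∖ int(A) = {alfa, bravo, charlie} ∖ {bravo, charlie} = {alfa}.


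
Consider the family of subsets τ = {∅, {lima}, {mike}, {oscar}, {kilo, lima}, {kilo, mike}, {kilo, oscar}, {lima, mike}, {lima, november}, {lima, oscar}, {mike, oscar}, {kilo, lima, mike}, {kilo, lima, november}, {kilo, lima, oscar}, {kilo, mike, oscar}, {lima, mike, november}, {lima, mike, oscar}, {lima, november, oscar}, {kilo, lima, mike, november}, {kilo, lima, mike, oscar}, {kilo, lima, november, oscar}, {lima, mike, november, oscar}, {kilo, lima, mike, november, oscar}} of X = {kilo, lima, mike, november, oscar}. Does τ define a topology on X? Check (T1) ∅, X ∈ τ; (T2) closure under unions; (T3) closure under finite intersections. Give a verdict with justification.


τ is NOT a topology on X.

Axiom (T1): ∅ ∈ τ? Yes; X ∈ τ? Yes.
Axiom (T2/T3): check pairwise unions and intersections of members of τ.
Counterexample for (T3): {kilo, lima} ∩ {kilo, mike} = {kilo} ∉ τ. Therefore τ is NOT a topology.


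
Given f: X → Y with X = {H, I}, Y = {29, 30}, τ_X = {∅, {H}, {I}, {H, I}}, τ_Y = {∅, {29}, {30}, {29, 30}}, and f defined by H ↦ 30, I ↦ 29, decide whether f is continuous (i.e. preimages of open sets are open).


f IS continuous.

Compute f^{-1}(U) for each U ∈ τ_Y:
  U = ∅: f^{-1}(U) = ∅ ∈ τ_X ✓.
  U = {29}: f^{-1}(U) = {I} ∈ τ_X ✓.
  U = {30}: f^{-1}(U) = {H} ∈ τ_X ✓.
  U = {29, 30}: f^{-1}(U) = {H, I} ∈ τ_X ✓.
Every preimage lies in τ_X, so f IS continuous.


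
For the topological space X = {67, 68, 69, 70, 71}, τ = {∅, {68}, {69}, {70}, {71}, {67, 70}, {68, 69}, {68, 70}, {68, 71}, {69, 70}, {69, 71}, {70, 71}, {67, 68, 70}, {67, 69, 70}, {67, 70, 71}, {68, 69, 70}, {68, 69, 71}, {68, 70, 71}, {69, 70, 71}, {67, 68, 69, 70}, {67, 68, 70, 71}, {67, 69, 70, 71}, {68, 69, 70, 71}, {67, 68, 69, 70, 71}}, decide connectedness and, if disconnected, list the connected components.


(X, τ) is disconnected; components = [{68}, {69}, {71}, {67, 70}].

Find clopen sets (U ∈ τ with X ∖ U ∈ τ):
  U = ∅, X ∖ U = {67, 68, 69, 70, 71} — both open, so U is clopen.
  U = {68}, X ∖ U = {67, 69, 70, 71} — both open, so U is clopen.
  U = {69}, X ∖ U = {67, 68, 70, 71} — both open, so U is clopen.
  U = {71}, X ∖ U = {67, 68, 69, 70} — both open, so U is clopen.
  U = {67, 70}, X ∖ U = {68, 69, 71} — both open, so U is clopen.
  U = {68, 69}, X ∖ U = {67, 70, 71} — both open, so U is clopen.
  U = {68, 71}, X ∖ U = {67, 69, 70} — both open, so U is clopen.
  U = {69, 71}, X ∖ U = {67, 68, 70} — both open, so U is clopen.
  U = {67, 68, 70}, X ∖ U = {69, 71} — both open, so U is clopen.
  U = {67, 69, 70}, X ∖ U = {68, 71} — both open, so U is clopen.
  U = {67, 70, 71}, X ∖ U = {68, 69} — both open, so U is clopen.
  U = {68, 69, 71}, X ∖ U = {67, 70} — both open, so U is clopen.
  U = {67, 68, 69, 70}, X ∖ U = {71} — both open, so U is clopen.
  U = {67, 68, 70, 71}, X ∖ U = {69} — both open, so U is clopen.
  U = {67, 69, 70, 71}, X ∖ U = {68} — both open, so U is clopen.
  U = {67, 68, 69, 70, 71}, X ∖ U = ∅ — both open, so U is clopen.
Nontrivial clopen(s) exist: e.g. {67, 69, 70, 71}. So (X, τ) is disconnected.
Compute connected components by grouping points that agree on all clopens:
  component: {68}
  component: {69}
  component: {71}
  component: {67, 70}


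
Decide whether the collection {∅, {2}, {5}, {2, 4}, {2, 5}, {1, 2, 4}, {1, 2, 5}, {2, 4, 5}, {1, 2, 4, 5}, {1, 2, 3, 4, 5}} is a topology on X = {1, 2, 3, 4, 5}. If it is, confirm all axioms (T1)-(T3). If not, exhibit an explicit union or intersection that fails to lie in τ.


τ is NOT a topology on X.

Axiom (T1): ∅ ∈ τ? Yes; X ∈ τ? Yes.
Axiom (T2/T3): check pairwise unions and intersections of members of τ.
Counterexample for (T3): {1, 2, 4} ∩ {1, 2, 5} = {1, 2} ∉ τ. Therefore τ is NOT a topology.


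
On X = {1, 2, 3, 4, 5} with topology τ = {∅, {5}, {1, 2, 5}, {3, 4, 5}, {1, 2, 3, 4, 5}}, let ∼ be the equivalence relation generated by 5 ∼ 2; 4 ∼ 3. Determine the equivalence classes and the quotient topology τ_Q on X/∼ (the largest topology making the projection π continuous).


X/∼ = {[1], [2=5], [3=4]}; |τ_Q| = 3.

Equivalence classes: [1], [2=5], [3=4].
Quotient map π: X → X/∼ sends 1 ↦ [1], 2 ↦ [2=5], 3 ↦ [3=4], 4 ↦ [3=4], 5 ↦ [2=5].
For each subset V ⊆ X/∼, compute π^{-1}(V) ⊆ X and check whether π^{-1}(V) ∈ τ. V is open in τ_Q iff π^{-1}(V) ∈ τ.
  V = {}: π^{-1}(V) = ∅ ∈ τ ✓.
  V = {[1]}: π^{-1}(V) = {1} ∉ τ ✗.
  V = {[2=5]}: π^{-1}(V) = {2, 5} ∉ τ ✗.
  V = {[1], [2=5]}: π^{-1}(V) = {1, 2, 5} ∈ τ ✓.
  V = {[3=4]}: π^{-1}(V) = {3, 4} ∉ τ ✗.
  V = {[1], [3=4]}: π^{-1}(V) = {1, 3, 4} ∉ τ ✗.
  V = {[2=5], [3=4]}: π^{-1}(V) = {2, 3, 4, 5} ∉ τ ✗.
  V = {[1], [2=5], [3=4]}: π^{-1}(V) = {1, 2, 3, 4, 5} ∈ τ ✓.
Open sets in the quotient: τ_Q = {{}, {[1], [2=5]}, {[1], [2=5], [3=4]}} (3 elements).


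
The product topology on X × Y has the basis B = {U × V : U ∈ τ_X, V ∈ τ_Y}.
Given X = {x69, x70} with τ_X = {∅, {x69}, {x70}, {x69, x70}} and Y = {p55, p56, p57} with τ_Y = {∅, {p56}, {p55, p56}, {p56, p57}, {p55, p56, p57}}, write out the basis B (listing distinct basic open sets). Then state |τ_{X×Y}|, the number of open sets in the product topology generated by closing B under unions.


Basis B = {∅ × ∅, {x69} × {p56}, {x70} × {p56}, {x69} × {p55, p56}, {x69} × {p56, p57}, {x69, x70} × {p56}, {x70} × {p55, p56}, {x70} × {p56, p57}, {x69} × {p55, p56, p57}, {x70} × {p55, p56, p57}, {x69, x70} × {p55, p56}, {x69, x70} × {p56, p57}, {x69, x70} × {p55, p56, p57}}; |τ_{X×Y}| = 25.

Enumerate products U × V with U ∈ τ_X, V ∈ τ_Y (deduplicated):
  ∅ × ∅ = {} (∅)
  {x69} × {p56} = {(x69,p56)}
  {x70} × {p56} = {(x70,p56)}
  {x69} × {p55, p56} = {(x69,p55), (x69,p56)}
  {x69} × {p56, p57} = {(x69,p56), (x69,p57)}
  {x69, x70} × {p56} = {(x69,p56), (x70,p56)}
  {x70} × {p55, p56} = {(x70,p55), (x70,p56)}
  {x70} × {p56, p57} = {(x70,p56), (x70,p57)}
  {x69} × {p55, p56, p57} = {(x69,p55), (x69,p56), (x69,p57)}
  {x70} × {p55, p56, p57} = {(x70,p55), (x70,p56), (x70,p57)}
  {x69, x70} × {p55, p56} = {(x69,p55), (x69,p56), (x70,p55), (x70,p56)}
  {x69, x70} × {p56, p57} = {(x69,p56), (x69,p57), (x70,p56), (x70,p57)}
  {x69, x70} × {p55, p56, p57} = {(x69,p55), (x69,p56), (x69,p57), (x70,p55), (x70,p56), (x70,p57)}
These 13 distinct sets form the basis B.
Close under arbitrary unions to get τ_{X×Y}; counting gives |τ_{X×Y}| = 25.


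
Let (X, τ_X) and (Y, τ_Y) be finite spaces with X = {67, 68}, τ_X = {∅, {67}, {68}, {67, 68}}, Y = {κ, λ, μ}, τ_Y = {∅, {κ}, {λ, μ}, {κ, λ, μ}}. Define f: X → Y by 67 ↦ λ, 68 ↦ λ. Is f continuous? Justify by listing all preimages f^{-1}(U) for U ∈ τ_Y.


f IS continuous.

Compute f^{-1}(U) for each U ∈ τ_Y:
  U = ∅: f^{-1}(U) = ∅ ∈ τ_X ✓.
  U = {κ}: f^{-1}(U) = ∅ ∈ τ_X ✓.
  U = {λ, μ}: f^{-1}(U) = {67, 68} ∈ τ_X ✓.
  U = {κ, λ, μ}: f^{-1}(U) = {67, 68} ∈ τ_X ✓.
Every preimage lies in τ_X, so f IS continuous.


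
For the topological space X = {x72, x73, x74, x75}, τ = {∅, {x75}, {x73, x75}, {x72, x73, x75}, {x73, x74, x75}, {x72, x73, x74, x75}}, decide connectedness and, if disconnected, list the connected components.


(X, τ) is connected.

Find clopen sets (U ∈ τ with X ∖ U ∈ τ):
  U = ∅, X ∖ U = {x72, x73, x74, x75} — both open, so U is clopen.
  U = {x72, x73, x74, x75}, X ∖ U = ∅ — both open, so U is clopen.
Only trivial clopens (∅ and X) exist, so (X, τ) is connected.
Compute connected components by grouping points that agree on all clopens:
  component: {x72, x73, x74, x75}


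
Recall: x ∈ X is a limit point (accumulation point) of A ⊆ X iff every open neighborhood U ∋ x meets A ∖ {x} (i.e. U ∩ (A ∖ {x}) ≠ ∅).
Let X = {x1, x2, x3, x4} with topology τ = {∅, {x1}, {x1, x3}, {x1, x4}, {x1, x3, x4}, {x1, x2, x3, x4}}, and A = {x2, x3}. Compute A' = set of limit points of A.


A' = {x2}

For each x ∈ X, list the open sets U ∈ τ with x ∈ U, then check whether U ∩ (A ∖ {x}) ≠ ∅ for every such U.
  x = x1: open {x1} ∋ x has {x1} ∩ (A ∖ {x1}) = ∅, so x is NOT a limit point.
  x = x2: opens ∋ x are {x1, x2, x3, x4}; each meets A ∖ {x2}, so x IS a limit point.
  x = x3: open {x1, x3} ∋ x has {x1, x3} ∩ (A ∖ {x3}) = ∅, so x is NOT a limit point.
  x = x4: open {x1, x4} ∋ x has {x1, x4} ∩ (A ∖ {x4}) = ∅, so x is NOT a limit point.
Collecting: A' = {x2}.


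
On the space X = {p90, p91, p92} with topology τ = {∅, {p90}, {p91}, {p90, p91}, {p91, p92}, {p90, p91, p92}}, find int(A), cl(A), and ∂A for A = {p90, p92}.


int(A) = {p90}, cl(A) = {p90, p92}, ∂A = {p92}.

Closed sets in (X, τ) are complements of opens:
  closed(X, τ) = {∅, {p90}, {p92}, {p90, p92}, {p91, p92}, {p90, p91, p92}}.
int(A) = ⋃ {U ∈ τ : U ⊆ A}. Opens contained in A: ∅, {p90}.
Taking the union of these: int(A) = {p90}.
cl(A) = ⋂ {C closed : A ⊆ C}. Closed sets containing A: {p90, p92}, {p90, p91, p92}.
Intersecting these: cl(A) = {p90, p92}.
∂A = cl(A) ∖ int(A) = {p90, p92} ∖ {p90} = {p92}.


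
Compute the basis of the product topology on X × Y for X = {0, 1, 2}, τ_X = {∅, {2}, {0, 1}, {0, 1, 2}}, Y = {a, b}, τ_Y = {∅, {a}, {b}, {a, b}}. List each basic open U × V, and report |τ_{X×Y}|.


Basis B = {∅ × ∅, {2} × {a}, {2} × {b}, {0, 1} × {a}, {0, 1} × {b}, {2} × {a, b}, {0, 1, 2} × {a}, {0, 1, 2} × {b}, {0, 1} × {a, b}, {0, 1, 2} × {a, b}}; |τ_{X×Y}| = 16.

Enumerate products U × V with U ∈ τ_X, V ∈ τ_Y (deduplicated):
  ∅ × ∅ = {} (∅)
  {2} × {a} = {(2,a)}
  {2} × {b} = {(2,b)}
  {0, 1} × {a} = {(0,a), (1,a)}
  {0, 1} × {b} = {(0,b), (1,b)}
  {2} × {a, b} = {(2,a), (2,b)}
  {0, 1, 2} × {a} = {(0,a), (1,a), (2,a)}
  {0, 1, 2} × {b} = {(0,b), (1,b), (2,b)}
  {0, 1} × {a, b} = {(0,a), (0,b), (1,a), (1,b)}
  {0, 1, 2} × {a, b} = {(0,a), (0,b), (1,a), (1,b), (2,a), (2,b)}
These 10 distinct sets form the basis B.
Close under arbitrary unions to get τ_{X×Y}; counting gives |τ_{X×Y}| = 16.


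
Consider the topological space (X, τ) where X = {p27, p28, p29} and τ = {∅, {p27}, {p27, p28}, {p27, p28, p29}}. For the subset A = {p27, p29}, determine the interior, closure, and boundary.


int(A) = {p27}, cl(A) = {p27, p28, p29}, ∂A = {p28, p29}.

Closed sets in (X, τ) are complements of opens:
  closed(X, τ) = {∅, {p29}, {p28, p29}, {p27, p28, p29}}.
int(A) = ⋃ {U ∈ τ : U ⊆ A}. Opens contained in A: ∅, {p27}.
Taking the union of these: int(A) = {p27}.
cl(A) = ⋂ {C closed : A ⊆ C}. Closed sets containing A: {p27, p28, p29}.
Intersecting these: cl(A) = {p27, p28, p29}.
∂A = cl(A) ∖ int(A) = {p27, p28, p29} ∖ {p27} = {p28, p29}.


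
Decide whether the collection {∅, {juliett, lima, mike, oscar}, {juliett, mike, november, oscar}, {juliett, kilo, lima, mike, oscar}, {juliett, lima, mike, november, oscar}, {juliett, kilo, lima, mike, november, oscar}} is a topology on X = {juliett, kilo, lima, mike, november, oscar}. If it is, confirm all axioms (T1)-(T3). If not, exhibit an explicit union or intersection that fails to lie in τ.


τ is NOT a topology on X.

Axiom (T1): ∅ ∈ τ? Yes; X ∈ τ? Yes.
Axiom (T2/T3): check pairwise unions and intersections of members of τ.
Counterexample for (T3): {juliett, lima, mike, oscar} ∩ {juliett, mike, november, oscar} = {juliett, mike, oscar} ∉ τ. Therefore τ is NOT a topology.


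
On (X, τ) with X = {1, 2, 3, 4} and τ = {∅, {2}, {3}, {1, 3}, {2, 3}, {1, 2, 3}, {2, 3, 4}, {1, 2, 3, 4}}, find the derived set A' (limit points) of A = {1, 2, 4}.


A' = {4}

For each x ∈ X, list the open sets U ∈ τ with x ∈ U, then check whether U ∩ (A ∖ {x}) ≠ ∅ for every such U.
  x = 1: open {1, 3} ∋ x has {1, 3} ∩ (A ∖ {1}) = ∅, so x is NOT a limit point.
  x = 2: open {2} ∋ x has {2} ∩ (A ∖ {2}) = ∅, so x is NOT a limit point.
  x = 3: open {3} ∋ x has {3} ∩ (A ∖ {3}) = ∅, so x is NOT a limit point.
  x = 4: opens ∋ x are {2, 3, 4}, {1, 2, 3, 4}; each meets A ∖ {4}, so x IS a limit point.
Collecting: A' = {4}.


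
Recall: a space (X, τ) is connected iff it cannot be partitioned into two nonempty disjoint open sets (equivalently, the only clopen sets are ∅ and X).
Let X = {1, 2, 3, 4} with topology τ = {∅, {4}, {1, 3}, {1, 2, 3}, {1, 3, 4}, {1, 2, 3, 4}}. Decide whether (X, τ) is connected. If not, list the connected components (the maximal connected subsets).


(X, τ) is disconnected; components = [{4}, {1, 2, 3}].

Find clopen sets (U ∈ τ with X ∖ U ∈ τ):
  U = ∅, X ∖ U = {1, 2, 3, 4} — both open, so U is clopen.
  U = {4}, X ∖ U = {1, 2, 3} — both open, so U is clopen.
  U = {1, 2, 3}, X ∖ U = {4} — both open, so U is clopen.
  U = {1, 2, 3, 4}, X ∖ U = ∅ — both open, so U is clopen.
Nontrivial clopen(s) exist: e.g. {1, 2, 3}. So (X, τ) is disconnected.
Compute connected components by grouping points that agree on all clopens:
  component: {4}
  component: {1, 2, 3}
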